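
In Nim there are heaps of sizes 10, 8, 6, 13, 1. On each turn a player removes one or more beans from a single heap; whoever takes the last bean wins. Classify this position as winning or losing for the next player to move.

Compute the nim-sum pairwise:
10 XOR 8 = 2
2 XOR 6 = 4
4 XOR 13 = 9
9 XOR 1 = 8
The nim-sum is 8 ≠ 0, so this is an N-position: the player to move can win.

Winning position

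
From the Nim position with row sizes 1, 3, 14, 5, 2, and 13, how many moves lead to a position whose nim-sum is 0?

In binary:
  0001  (1)
  0011  (3)
  1110  (14)
  0101  (5)
  0010  (2)
  1101  (13)
  ----
  0110  (6)
The overall nim-sum is X = 6. A row of size p has a winning move iff p XOR X < p (reduce it to p XOR X).
  1: 1 XOR 6 = 7 ≥ 1 — no move.
  3: 3 XOR 6 = 5 ≥ 3 — no move.
  14: 14 XOR 6 = 8 < 14 — winning move (to 8).
  5: 5 XOR 6 = 3 < 5 — winning move (to 3).
  2: 2 XOR 6 = 4 ≥ 2 — no move.
  13: 13 XOR 6 = 11 < 13 — winning move (to 11).
That gives 3 winning moves.

3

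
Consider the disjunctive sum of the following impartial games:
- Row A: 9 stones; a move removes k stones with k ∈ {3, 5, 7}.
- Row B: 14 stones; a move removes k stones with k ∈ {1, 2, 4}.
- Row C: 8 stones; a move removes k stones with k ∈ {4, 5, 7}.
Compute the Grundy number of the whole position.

3

Build the Grundy sequence for row A with g(k) = mex{g(k−s) : s ∈ {3, 5, 7}, s ≤ k}:
k:     0  1  2  3  4  5  6  7  8  9
g(k):  0  0  0  1  1  1  2  2  2  3
So g(9) = 3.
For row B, compute g(0), g(1), … with moves {1, 2, 4}:
k:     0  1  2  3  4  5  6  7  8  9 10 11 12 13 14
g(k):  0  1  2  0  1  2  0  1  2  0  1  2  0  1  2
So g(14) = 2.
For row C, compute g(0), g(1), … with moves {4, 5, 7}:
k:     0  1  2  3  4  5  6  7  8
g(k):  0  0  0  0  1  1  1  1  2
So g(8) = 2.
By the Sprague-Grundy theorem, the Grundy value of a sum of independent games is the XOR of the component values.
Combined value = 3 ⊕ 2 ⊕ 2 = 3.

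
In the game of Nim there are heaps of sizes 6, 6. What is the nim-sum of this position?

0

Compute the nim-sum pairwise:
6 XOR 6 = 0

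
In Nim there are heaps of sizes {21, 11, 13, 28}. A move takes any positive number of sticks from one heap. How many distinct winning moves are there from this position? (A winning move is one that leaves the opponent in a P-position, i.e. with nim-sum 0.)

3

Bitwise XOR of the heap sizes:
  10101  (21)
  01011  (11)
  01101  (13)
  11100  (28)
  -----
  01111  (15)
The overall nim-sum is X = 15. A heap of size p has a winning move iff p XOR X < p (reduce it to p XOR X).
  21: 21 XOR 15 = 26 ≥ 21 — no move.
  11: 11 XOR 15 = 4 < 11 — winning move (to 4).
  13: 13 XOR 15 = 2 < 13 — winning move (to 2).
  28: 28 XOR 15 = 19 < 28 — winning move (to 19).
That gives 3 winning moves.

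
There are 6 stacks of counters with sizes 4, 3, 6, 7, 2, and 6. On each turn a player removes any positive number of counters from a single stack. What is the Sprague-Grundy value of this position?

Bitwise XOR of the heap sizes:
  100  (4)
  011  (3)
  110  (6)
  111  (7)
  010  (2)
  110  (6)
  ---
  010  (2)

2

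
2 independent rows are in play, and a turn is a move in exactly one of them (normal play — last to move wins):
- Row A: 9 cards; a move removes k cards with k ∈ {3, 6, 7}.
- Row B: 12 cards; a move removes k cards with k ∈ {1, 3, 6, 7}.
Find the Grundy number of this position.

3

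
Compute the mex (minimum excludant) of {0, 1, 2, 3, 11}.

4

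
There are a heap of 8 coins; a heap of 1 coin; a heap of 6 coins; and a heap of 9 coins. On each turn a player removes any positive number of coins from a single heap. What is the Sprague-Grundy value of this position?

Nim-sum: 8 ⊕ 1 ⊕ 6 ⊕ 9 = 6.

6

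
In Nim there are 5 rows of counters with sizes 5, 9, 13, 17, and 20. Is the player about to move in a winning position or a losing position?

Winning position

Compute the nim-sum pairwise:
5 ^ 9 = 12
12 ^ 13 = 1
1 ^ 17 = 16
16 ^ 20 = 4
The nim-sum is 4 ≠ 0, so this is an N-position: the player to move can win.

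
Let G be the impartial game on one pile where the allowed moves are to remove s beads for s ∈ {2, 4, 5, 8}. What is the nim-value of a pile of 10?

0

Grundy values for subtraction set {2, 4, 5, 8}:
k:     0  1  2  3  4  5  6  7  8  9 10
g(k):  0  0  1  1  2  2  3  0  4  1  0
So g(10) = 0.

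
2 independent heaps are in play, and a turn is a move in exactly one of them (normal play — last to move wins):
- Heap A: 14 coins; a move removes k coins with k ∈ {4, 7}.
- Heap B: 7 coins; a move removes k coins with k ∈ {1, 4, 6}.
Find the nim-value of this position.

For heap A, compute g(0), g(1), … with moves {4, 7}:
k:     0  1  2  3  4  5  6  7  8  9 10 11 12 13 14
g(k):  0  0  0  0  1  1  1  1  2  2  2  0  0  0  0
So g(14) = 0.
Build the Grundy sequence for heap B with g(k) = mex{g(k−s) : s ∈ {1, 4, 6}, s ≤ k}:
k:     0  1  2  3  4  5  6  7
g(k):  0  1  0  1  2  0  1  0
So g(7) = 0.
By the Sprague-Grundy theorem, the Grundy value of a sum of independent games is the XOR of the component values.
Combined value = 0 XOR 0 = 0.

0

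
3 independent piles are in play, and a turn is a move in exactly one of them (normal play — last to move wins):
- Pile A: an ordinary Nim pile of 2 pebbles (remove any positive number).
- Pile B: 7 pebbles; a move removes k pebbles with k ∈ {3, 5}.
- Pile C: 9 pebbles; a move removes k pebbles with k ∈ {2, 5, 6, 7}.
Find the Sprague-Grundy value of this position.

2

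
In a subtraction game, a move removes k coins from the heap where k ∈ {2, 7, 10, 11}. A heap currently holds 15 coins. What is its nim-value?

1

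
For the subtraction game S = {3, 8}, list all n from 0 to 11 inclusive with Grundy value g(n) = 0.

Grundy values for subtraction set {3, 8}:
k:     0  1  2  3  4  5  6  7  8  9 10 11
g(k):  0  0  0  1  1  1  0  0  2  1  1  0
The P-positions (g = 0) in 0..11 are 0, 1, 2, 6, 7, 11.

0, 1, 2, 6, 7, 11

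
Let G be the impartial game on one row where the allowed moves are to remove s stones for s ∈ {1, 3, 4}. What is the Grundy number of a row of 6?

Grundy values for subtraction set {1, 3, 4}:
k:     0  1  2  3  4  5  6
g(k):  0  1  0  1  2  3  2
So g(6) = 2.

2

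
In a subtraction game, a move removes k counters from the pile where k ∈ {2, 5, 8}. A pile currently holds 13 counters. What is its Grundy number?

1

Compute g(0), g(1), … for moves {2, 5, 8}:
k:     0  1  2  3  4  5  6  7  8  9 10 11 12 13
g(k):  0  0  1  1  0  2  1  0  2  1  0  0  1  1
So g(13) = 1.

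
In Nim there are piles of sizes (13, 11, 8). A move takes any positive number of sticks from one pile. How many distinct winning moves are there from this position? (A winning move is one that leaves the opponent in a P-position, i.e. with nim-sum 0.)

Nim-sum: 13 XOR 11 XOR 8 = 14.
The overall nim-sum is X = 14. A pile of size p has a winning move iff p XOR X < p (reduce it to p XOR X).
  13: 13 XOR 14 = 3 < 13 — winning move (to 3).
  11: 11 XOR 14 = 5 < 11 — winning move (to 5).
  8: 8 XOR 14 = 6 < 8 — winning move (to 6).
That gives 3 winning moves.

3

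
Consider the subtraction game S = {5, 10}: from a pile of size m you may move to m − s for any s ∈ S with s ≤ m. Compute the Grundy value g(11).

Compute g(0), g(1), … for moves {5, 10}:
g(0) = mex{} = 0
g(1) = mex{} = 0
g(2) = mex{} = 0
g(3) = mex{} = 0
g(4) = mex{} = 0
g(5) = mex{0} = 1
g(6) = mex{0} = 1
g(7) = mex{0} = 1
g(8) = mex{0} = 1
g(9) = mex{0} = 1
g(10) = mex{0,1} = 2
g(11) = mex{0,1} = 2
So g(11) = 2.

2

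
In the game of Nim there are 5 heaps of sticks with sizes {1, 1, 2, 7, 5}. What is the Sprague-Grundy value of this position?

0

Write each in binary and XOR column by column:
  001  (1)
  001  (1)
  010  (2)
  111  (7)
  101  (5)
  ---
  000  (0)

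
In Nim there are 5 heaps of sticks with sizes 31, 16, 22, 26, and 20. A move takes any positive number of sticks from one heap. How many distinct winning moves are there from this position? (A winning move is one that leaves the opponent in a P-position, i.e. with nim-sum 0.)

5

Nim-sum: 31 ⊕ 16 ⊕ 22 ⊕ 26 ⊕ 20 = 23.
The overall nim-sum is X = 23. A heap of size p has a winning move iff p XOR X < p (reduce it to p XOR X).
  31: 31 XOR 23 = 8 < 31 — winning move (to 8).
  16: 16 XOR 23 = 7 < 16 — winning move (to 7).
  22: 22 XOR 23 = 1 < 22 — winning move (to 1).
  26: 26 XOR 23 = 13 < 26 — winning move (to 13).
  20: 20 XOR 23 = 3 < 20 — winning move (to 3).
That gives 5 winning moves.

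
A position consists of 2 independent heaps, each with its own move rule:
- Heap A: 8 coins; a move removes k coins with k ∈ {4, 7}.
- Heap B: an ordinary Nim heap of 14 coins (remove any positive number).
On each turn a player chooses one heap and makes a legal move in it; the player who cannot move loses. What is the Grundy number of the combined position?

12

For heap A, compute g(0), g(1), … with moves {4, 7}:
g(0) = mex{} = 0
g(1) = mex{} = 0
g(2) = mex{} = 0
g(3) = mex{} = 0
g(4) = mex{0} = 1
g(5) = mex{0} = 1
g(6) = mex{0} = 1
g(7) = mex{0} = 1
g(8) = mex{0,1} = 2
So g(8) = 2.
Heap B is a plain Nim heap of size 14, so its Grundy value is 14.
The value of a disjunctive sum is the nim-sum of the parts.
Combined value = 2 XOR 14 = 12.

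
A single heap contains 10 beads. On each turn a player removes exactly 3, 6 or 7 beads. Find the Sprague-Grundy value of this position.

Compute g(0), g(1), … for moves {3, 6, 7}:
k:     0  1  2  3  4  5  6  7  8  9 10
g(k):  0  0  0  1  1  1  2  2  2  3  0
So g(10) = 0.

0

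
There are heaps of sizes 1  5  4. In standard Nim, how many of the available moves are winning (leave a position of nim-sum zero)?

Compute the nim-sum pairwise:
1 ^ 5 = 4
4 ^ 4 = 0
The nim-sum is already 0, so every move leaves a nonzero nim-sum — there are no winning moves.

0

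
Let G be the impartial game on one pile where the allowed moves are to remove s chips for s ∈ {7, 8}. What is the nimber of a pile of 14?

2

Compute g(0), g(1), … for moves {7, 8}:
g(0) = mex{} = 0
g(1) = mex{} = 0
g(2) = mex{} = 0
g(3) = mex{} = 0
g(4) = mex{} = 0
g(5) = mex{} = 0
g(6) = mex{} = 0
g(7) = mex{0} = 1
g(8) = mex{0} = 1
g(9) = mex{0} = 1
g(10) = mex{0} = 1
g(11) = mex{0} = 1
g(12) = mex{0} = 1
g(13) = mex{0} = 1
g(14) = mex{0,1} = 2
So g(14) = 2.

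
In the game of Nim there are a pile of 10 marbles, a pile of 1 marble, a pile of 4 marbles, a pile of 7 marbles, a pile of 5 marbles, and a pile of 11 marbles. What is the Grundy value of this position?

In binary:
  1010  (10)
  0001  (1)
  0100  (4)
  0111  (7)
  0101  (5)
  1011  (11)
  ----
  0110  (6)

6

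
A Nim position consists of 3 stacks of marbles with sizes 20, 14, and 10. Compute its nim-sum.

16

Compute the nim-sum pairwise:
20 ⊕ 14 = 26
26 ⊕ 10 = 16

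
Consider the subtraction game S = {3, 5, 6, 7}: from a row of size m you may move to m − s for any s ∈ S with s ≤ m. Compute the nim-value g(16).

2

Grundy values for subtraction set {3, 5, 6, 7}:
k:     0  1  2  3  4  5  6  7  8  9 10 11 12 13 14 15 16
g(k):  0  0  0  1  1  1  2  2  2  3  0  0  0  1  1  1  2
So g(16) = 2.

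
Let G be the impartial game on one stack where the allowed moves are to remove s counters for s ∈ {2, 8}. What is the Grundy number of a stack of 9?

2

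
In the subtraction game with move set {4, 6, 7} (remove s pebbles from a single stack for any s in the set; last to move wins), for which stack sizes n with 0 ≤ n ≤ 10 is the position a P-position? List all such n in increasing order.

0, 1, 2, 3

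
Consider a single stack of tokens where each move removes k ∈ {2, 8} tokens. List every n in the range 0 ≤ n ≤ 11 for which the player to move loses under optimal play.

0, 1, 4, 5, 10, 11

Build the Grundy sequence with g(k) = mex{g(k−s) : s ∈ {2, 8}, s ≤ k}:
g(0) = mex{} = 0
g(1) = mex{} = 0
g(2) = mex{0} = 1
g(3) = mex{0} = 1
g(4) = mex{1} = 0
g(5) = mex{1} = 0
g(6) = mex{0} = 1
g(7) = mex{0} = 1
g(8) = mex{0,1} = 2
g(9) = mex{0,1} = 2
g(10) = mex{1,2} = 0
g(11) = mex{1,2} = 0
The P-positions (g = 0) in 0..11 are 0, 1, 4, 5, 10, 11.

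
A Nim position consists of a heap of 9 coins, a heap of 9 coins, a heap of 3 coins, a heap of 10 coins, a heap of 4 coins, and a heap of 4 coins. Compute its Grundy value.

9

Bitwise XOR of the heap sizes:
  1001  (9)
  1001  (9)
  0011  (3)
  1010  (10)
  0100  (4)
  0100  (4)
  ----
  1001  (9)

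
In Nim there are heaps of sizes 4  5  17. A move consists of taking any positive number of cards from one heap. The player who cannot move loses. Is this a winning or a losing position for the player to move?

Winning position

Compute the nim-sum pairwise:
4 ^ 5 = 1
1 ^ 17 = 16
The nim-sum is 16 ≠ 0, so this is an N-position: the player to move can win.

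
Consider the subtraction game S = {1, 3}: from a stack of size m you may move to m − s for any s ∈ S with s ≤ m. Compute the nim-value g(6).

Grundy values for subtraction set {1, 3}:
k:     0  1  2  3  4  5  6
g(k):  0  1  0  1  0  1  0
So g(6) = 0.

0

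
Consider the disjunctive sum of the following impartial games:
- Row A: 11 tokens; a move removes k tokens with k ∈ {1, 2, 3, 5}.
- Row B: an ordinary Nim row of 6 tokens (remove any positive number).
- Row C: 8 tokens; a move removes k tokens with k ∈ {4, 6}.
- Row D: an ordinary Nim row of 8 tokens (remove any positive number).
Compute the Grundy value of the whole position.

Grundy values for row A (subtraction set {1, 2, 3, 5}):
g(0) = mex{} = 0
g(1) = mex{0} = 1
g(2) = mex{0,1} = 2
g(3) = mex{0,1,2} = 3
g(4) = mex{1,2,3} = 0
g(5) = mex{0,2,3} = 1
g(6) = mex{0,1,3} = 2
g(7) = mex{0,1,2} = 3
g(8) = mex{1,2,3} = 0
g(9) = mex{0,2,3} = 1
g(10) = mex{0,1,3} = 2
g(11) = mex{0,1,2} = 3
So g(11) = 3.
Row B is a plain Nim row of size 6, so its Grundy value is 6.
Build the Grundy sequence for row C with g(k) = mex{g(k−s) : s ∈ {4, 6}, s ≤ k}:
k:     0  1  2  3  4  5  6  7  8
g(k):  0  0  0  0  1  1  1  1  2
So g(8) = 2.
Row D is a plain Nim row of size 8, so its Grundy value is 8.
The value of a disjunctive sum is the nim-sum of the parts.
Combined value = 3 ⊕ 6 ⊕ 2 ⊕ 8 = 15.

15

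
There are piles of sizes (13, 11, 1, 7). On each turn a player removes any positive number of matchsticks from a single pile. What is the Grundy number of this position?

0

Nim-sum: 13 ⊕ 11 ⊕ 1 ⊕ 7 = 0.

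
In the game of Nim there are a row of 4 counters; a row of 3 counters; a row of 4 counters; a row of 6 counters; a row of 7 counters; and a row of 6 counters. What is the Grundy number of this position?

4

Bitwise XOR of the heap sizes:
  100  (4)
  011  (3)
  100  (4)
  110  (6)
  111  (7)
  110  (6)
  ---
  100  (4)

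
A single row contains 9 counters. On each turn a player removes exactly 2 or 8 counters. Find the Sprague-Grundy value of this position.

Build the Grundy sequence with g(k) = mex{g(k−s) : s ∈ {2, 8}, s ≤ k}:
k:     0  1  2  3  4  5  6  7  8  9
g(k):  0  0  1  1  0  0  1  1  2  2
So g(9) = 2.

2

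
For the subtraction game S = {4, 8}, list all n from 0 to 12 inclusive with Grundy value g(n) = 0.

0, 1, 2, 3, 12

Build the Grundy sequence with g(k) = mex{g(k−s) : s ∈ {4, 8}, s ≤ k}:
k:     0  1  2  3  4  5  6  7  8  9 10 11 12
g(k):  0  0  0  0  1  1  1  1  2  2  2  2  0
The P-positions (g = 0) in 0..12 are 0, 1, 2, 3, 12.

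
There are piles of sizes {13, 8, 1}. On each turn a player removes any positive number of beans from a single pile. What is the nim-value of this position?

4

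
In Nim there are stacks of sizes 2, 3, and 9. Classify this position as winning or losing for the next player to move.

Winning position

Bitwise XOR of the heap sizes:
  0010  (2)
  0011  (3)
  1001  (9)
  ----
  1000  (8)
The nim-sum is 8 ≠ 0, so this is an N-position: the player to move can win.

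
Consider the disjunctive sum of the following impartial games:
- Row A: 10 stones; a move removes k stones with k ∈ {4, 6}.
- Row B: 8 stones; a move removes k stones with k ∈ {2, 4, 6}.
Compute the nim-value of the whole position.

Build the Grundy sequence for row A with g(k) = mex{g(k−s) : s ∈ {4, 6}, s ≤ k}:
g(0) = mex{} = 0
g(1) = mex{} = 0
g(2) = mex{} = 0
g(3) = mex{} = 0
g(4) = mex{0} = 1
g(5) = mex{0} = 1
g(6) = mex{0} = 1
g(7) = mex{0} = 1
g(8) = mex{0,1} = 2
g(9) = mex{0,1} = 2
g(10) = mex{1} = 0
So g(10) = 0.
Build the Grundy sequence for row B with g(k) = mex{g(k−s) : s ∈ {2, 4, 6}, s ≤ k}:
g(0) = mex{} = 0
g(1) = mex{} = 0
g(2) = mex{0} = 1
g(3) = mex{0} = 1
g(4) = mex{0,1} = 2
g(5) = mex{0,1} = 2
g(6) = mex{0,1,2} = 3
g(7) = mex{0,1,2} = 3
g(8) = mex{1,2,3} = 0
So g(8) = 0.
By the Sprague-Grundy theorem, the Grundy value of a sum of independent games is the XOR of the component values.
Combined value = 0 ⊕ 0 = 0.

0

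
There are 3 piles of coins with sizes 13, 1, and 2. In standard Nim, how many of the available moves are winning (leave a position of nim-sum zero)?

1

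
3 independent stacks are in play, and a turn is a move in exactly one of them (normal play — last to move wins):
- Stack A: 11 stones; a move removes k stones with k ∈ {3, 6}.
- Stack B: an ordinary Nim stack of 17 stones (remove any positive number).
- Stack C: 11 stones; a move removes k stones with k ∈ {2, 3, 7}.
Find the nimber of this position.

Build the Grundy sequence for stack A with g(k) = mex{g(k−s) : s ∈ {3, 6}, s ≤ k}:
k:     0  1  2  3  4  5  6  7  8  9 10 11
g(k):  0  0  0  1  1  1  2  2  2  0  0  0
So g(11) = 0.
Stack B is a plain Nim stack of size 17, so its Grundy value is 17.
Grundy values for stack C (subtraction set {2, 3, 7}):
g(0) = mex{} = 0
g(1) = mex{} = 0
g(2) = mex{0} = 1
g(3) = mex{0} = 1
g(4) = mex{0,1} = 2
g(5) = mex{1} = 0
g(6) = mex{1,2} = 0
g(7) = mex{0,2} = 1
g(8) = mex{0} = 1
g(9) = mex{0,1} = 2
g(10) = mex{1} = 0
g(11) = mex{1,2} = 0
So g(11) = 0.
By the Sprague-Grundy theorem, the Grundy value of a sum of independent games is the XOR of the component values.
Combined value = 0 XOR 17 XOR 0 = 17.

17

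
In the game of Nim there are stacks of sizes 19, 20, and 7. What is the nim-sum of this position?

0

Nim-sum: 19 ⊕ 20 ⊕ 7 = 0.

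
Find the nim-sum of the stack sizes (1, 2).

3

Nim-sum: 1 XOR 2 = 3.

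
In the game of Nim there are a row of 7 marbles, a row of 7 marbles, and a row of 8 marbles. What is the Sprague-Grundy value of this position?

Nim-sum: 7 ⊕ 7 ⊕ 8 = 8.

8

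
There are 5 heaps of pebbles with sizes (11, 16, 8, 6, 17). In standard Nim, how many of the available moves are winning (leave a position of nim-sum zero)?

Bitwise XOR of the heap sizes:
  01011  (11)
  10000  (16)
  01000  (8)
  00110  (6)
  10001  (17)
  -----
  00100  (4)
The overall nim-sum is X = 4. A heap of size p has a winning move iff p XOR X < p (reduce it to p XOR X).
  11: 11 XOR 4 = 15 ≥ 11 — no move.
  16: 16 XOR 4 = 20 ≥ 16 — no move.
  8: 8 XOR 4 = 12 ≥ 8 — no move.
  6: 6 XOR 4 = 2 < 6 — winning move (to 2).
  17: 17 XOR 4 = 21 ≥ 17 — no move.
That gives 1 winning move.

1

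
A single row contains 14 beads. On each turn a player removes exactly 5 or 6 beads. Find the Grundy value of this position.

0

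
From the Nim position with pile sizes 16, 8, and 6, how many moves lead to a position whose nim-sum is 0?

Compute the nim-sum pairwise:
16 ⊕ 8 = 24
24 ⊕ 6 = 30
The overall nim-sum is X = 30. A pile of size p has a winning move iff p XOR X < p (reduce it to p XOR X).
  16: 16 XOR 30 = 14 < 16 — winning move (to 14).
  8: 8 XOR 30 = 22 ≥ 8 — no move.
  6: 6 XOR 30 = 24 ≥ 6 — no move.
That gives 1 winning move.

1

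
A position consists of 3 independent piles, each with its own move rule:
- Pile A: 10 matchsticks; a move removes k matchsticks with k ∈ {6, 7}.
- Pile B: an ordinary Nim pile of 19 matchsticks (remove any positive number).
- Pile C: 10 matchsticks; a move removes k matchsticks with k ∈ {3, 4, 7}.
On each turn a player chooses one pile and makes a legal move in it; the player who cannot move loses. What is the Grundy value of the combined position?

18

For pile A, compute g(0), g(1), … with moves {6, 7}:
k:     0  1  2  3  4  5  6  7  8  9 10
g(k):  0  0  0  0  0  0  1  1  1  1  1
So g(10) = 1.
Pile B is a plain Nim pile of size 19, so its Grundy value is 19.
Grundy values for pile C (subtraction set {3, 4, 7}):
g(0) = mex{} = 0
g(1) = mex{} = 0
g(2) = mex{} = 0
g(3) = mex{0} = 1
g(4) = mex{0} = 1
g(5) = mex{0} = 1
g(6) = mex{0,1} = 2
g(7) = mex{0,1} = 2
g(8) = mex{0,1} = 2
g(9) = mex{0,1,2} = 3
g(10) = mex{1,2} = 0
So g(10) = 0.
The value of a disjunctive sum is the nim-sum of the parts.
Combined value = 1 ⊕ 19 ⊕ 0 = 18.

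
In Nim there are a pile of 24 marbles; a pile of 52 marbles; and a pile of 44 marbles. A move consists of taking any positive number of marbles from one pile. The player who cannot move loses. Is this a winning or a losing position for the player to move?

Losing position

Nim-sum: 24 ^ 52 ^ 44 = 0.
The nim-sum is 0, so this is a P-position: the player to move is in a losing position under optimal play.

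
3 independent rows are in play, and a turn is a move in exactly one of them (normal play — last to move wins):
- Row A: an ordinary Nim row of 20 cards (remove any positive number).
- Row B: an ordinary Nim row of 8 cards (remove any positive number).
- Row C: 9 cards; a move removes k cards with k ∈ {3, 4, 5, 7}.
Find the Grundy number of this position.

31

Row A is a plain Nim row of size 20, so its Grundy value is 20.
Row B is a plain Nim row of size 8, so its Grundy value is 8.
For row C, compute g(0), g(1), … with moves {3, 4, 5, 7}:
g(0) = mex{} = 0
g(1) = mex{} = 0
g(2) = mex{} = 0
g(3) = mex{0} = 1
g(4) = mex{0} = 1
g(5) = mex{0} = 1
g(6) = mex{0,1} = 2
g(7) = mex{0,1} = 2
g(8) = mex{0,1} = 2
g(9) = mex{0,1,2} = 3
So g(9) = 3.
By the Sprague-Grundy theorem, the Grundy value of a sum of independent games is the XOR of the component values.
Combined value = 20 ⊕ 8 ⊕ 3 = 31.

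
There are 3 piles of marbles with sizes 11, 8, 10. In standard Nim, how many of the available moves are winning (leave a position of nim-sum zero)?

3

Write each in binary and XOR column by column:
  1011  (11)
  1000  (8)
  1010  (10)
  ----
  1001  (9)
The overall nim-sum is X = 9. A pile of size p has a winning move iff p XOR X < p (reduce it to p XOR X).
  11: 11 XOR 9 = 2 < 11 — winning move (to 2).
  8: 8 XOR 9 = 1 < 8 — winning move (to 1).
  10: 10 XOR 9 = 3 < 10 — winning move (to 3).
That gives 3 winning moves.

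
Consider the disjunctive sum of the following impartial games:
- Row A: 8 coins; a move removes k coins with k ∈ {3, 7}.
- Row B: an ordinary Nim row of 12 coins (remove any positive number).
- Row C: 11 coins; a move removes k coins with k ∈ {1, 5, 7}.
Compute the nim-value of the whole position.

15

Grundy values for row A (subtraction set {3, 7}):
k:     0  1  2  3  4  5  6  7  8
g(k):  0  0  0  1  1  1  0  2  2
So g(8) = 2.
Row B is a plain Nim row of size 12, so its Grundy value is 12.
For row C, compute g(0), g(1), … with moves {1, 5, 7}:
k:     0  1  2  3  4  5  6  7  8  9 10 11
g(k):  0  1  0  1  0  1  0  1  0  1  0  1
So g(11) = 1.
By the Sprague-Grundy theorem, the Grundy value of a sum of independent games is the XOR of the component values.
Combined value = 2 ⊕ 12 ⊕ 1 = 15.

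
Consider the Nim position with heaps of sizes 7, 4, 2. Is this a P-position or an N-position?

N-position

Compute the nim-sum pairwise:
7 XOR 4 = 3
3 XOR 2 = 1
The nim-sum is 1 ≠ 0, so this is an N-position: the player to move can win.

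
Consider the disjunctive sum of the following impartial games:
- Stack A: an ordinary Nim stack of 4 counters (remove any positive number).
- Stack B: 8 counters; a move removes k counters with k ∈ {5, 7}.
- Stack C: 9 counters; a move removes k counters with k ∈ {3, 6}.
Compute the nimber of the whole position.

5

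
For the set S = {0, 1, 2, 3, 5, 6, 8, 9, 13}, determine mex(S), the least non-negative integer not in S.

The values 0, 1, 2, 3 are all present; 4 is the first non-negative integer missing from the set.

4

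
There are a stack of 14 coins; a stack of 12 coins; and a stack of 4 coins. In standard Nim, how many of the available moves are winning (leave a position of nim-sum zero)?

3

Compute the nim-sum pairwise:
14 ⊕ 12 = 2
2 ⊕ 4 = 6
The overall nim-sum is X = 6. A stack of size p has a winning move iff p XOR X < p (reduce it to p XOR X).
  14: 14 XOR 6 = 8 < 14 — winning move (to 8).
  12: 12 XOR 6 = 10 < 12 — winning move (to 10).
  4: 4 XOR 6 = 2 < 4 — winning move (to 2).
That gives 3 winning moves.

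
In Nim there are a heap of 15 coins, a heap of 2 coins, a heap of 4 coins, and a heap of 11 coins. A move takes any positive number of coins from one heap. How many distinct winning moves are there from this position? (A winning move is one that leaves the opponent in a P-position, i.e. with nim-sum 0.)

3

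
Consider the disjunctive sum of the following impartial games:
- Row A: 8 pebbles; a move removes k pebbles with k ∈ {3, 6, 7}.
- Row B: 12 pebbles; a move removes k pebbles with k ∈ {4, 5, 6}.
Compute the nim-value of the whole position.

Grundy values for row A (subtraction set {3, 6, 7}):
k:     0  1  2  3  4  5  6  7  8
g(k):  0  0  0  1  1  1  2  2  2
So g(8) = 2.
Grundy values for row B (subtraction set {4, 5, 6}):
k:     0  1  2  3  4  5  6  7  8  9 10 11 12
g(k):  0  0  0  0  1  1  1  1  2  2  0  0  0
So g(12) = 0.
By the Sprague-Grundy theorem, the Grundy value of a sum of independent games is the XOR of the component values.
Combined value = 2 ⊕ 0 = 2.

2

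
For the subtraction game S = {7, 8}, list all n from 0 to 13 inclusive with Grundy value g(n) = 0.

0, 1, 2, 3, 4, 5, 6

Grundy values for subtraction set {7, 8}:
k:     0  1  2  3  4  5  6  7  8  9 10 11 12 13
g(k):  0  0  0  0  0  0  0  1  1  1  1  1  1  1
The P-positions (g = 0) in 0..13 are 0, 1, 2, 3, 4, 5, 6.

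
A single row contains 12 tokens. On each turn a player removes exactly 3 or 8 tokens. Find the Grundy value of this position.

0

Grundy values for subtraction set {3, 8}:
k:     0  1  2  3  4  5  6  7  8  9 10 11 12
g(k):  0  0  0  1  1  1  0  0  2  1  1  0  0
So g(12) = 0.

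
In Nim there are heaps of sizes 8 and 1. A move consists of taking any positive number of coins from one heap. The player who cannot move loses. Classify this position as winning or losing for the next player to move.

Nim-sum: 8 ^ 1 = 9.
The nim-sum is 9 ≠ 0, so this is an N-position: the player to move can win.

Winning position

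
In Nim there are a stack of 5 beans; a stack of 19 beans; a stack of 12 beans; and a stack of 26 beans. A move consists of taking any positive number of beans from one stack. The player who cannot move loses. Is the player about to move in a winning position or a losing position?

Losing position

Nim-sum: 5 ⊕ 19 ⊕ 12 ⊕ 26 = 0.
The nim-sum is 0, so this is a P-position: the player to move is in a losing position under optimal play.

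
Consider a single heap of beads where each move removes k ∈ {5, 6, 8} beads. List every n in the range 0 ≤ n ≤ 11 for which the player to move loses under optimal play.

0, 1, 2, 3, 4

Compute g(0), g(1), … for moves {5, 6, 8}:
g(0) = mex{} = 0
g(1) = mex{} = 0
g(2) = mex{} = 0
g(3) = mex{} = 0
g(4) = mex{} = 0
g(5) = mex{0} = 1
g(6) = mex{0} = 1
g(7) = mex{0} = 1
g(8) = mex{0} = 1
g(9) = mex{0} = 1
g(10) = mex{0,1} = 2
g(11) = mex{0,1} = 2
The P-positions (g = 0) in 0..11 are 0, 1, 2, 3, 4.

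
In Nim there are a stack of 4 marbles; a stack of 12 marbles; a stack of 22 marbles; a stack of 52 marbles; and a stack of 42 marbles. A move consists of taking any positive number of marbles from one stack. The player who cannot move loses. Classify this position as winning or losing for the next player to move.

Compute the nim-sum pairwise:
4 ^ 12 = 8
8 ^ 22 = 30
30 ^ 52 = 42
42 ^ 42 = 0
The nim-sum is 0, so this is a P-position: the player to move is in a losing position under optimal play.

Losing position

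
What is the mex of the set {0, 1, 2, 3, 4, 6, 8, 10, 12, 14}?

5

The values 0, 1, 2, 3, 4 are all present; 5 is the first non-negative integer missing from the set.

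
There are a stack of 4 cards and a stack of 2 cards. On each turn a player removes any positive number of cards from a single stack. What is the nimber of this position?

Nim-sum: 4 ^ 2 = 6.

6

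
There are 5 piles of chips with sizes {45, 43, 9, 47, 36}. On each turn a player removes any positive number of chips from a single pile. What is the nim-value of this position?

4

Nim-sum: 45 XOR 43 XOR 9 XOR 47 XOR 36 = 4.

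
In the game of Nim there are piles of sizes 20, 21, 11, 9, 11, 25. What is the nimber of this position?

17

In binary:
  10100  (20)
  10101  (21)
  01011  (11)
  01001  (9)
  01011  (11)
  11001  (25)
  -----
  10001  (17)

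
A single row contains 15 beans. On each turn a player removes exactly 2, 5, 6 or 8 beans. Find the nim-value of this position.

0

Compute g(0), g(1), … for moves {2, 5, 6, 8}:
k:     0  1  2  3  4  5  6  7  8  9 10 11 12 13 14 15
g(k):  0  0  1  1  0  2  1  3  2  2  3  0  2  1  0  0
So g(15) = 0.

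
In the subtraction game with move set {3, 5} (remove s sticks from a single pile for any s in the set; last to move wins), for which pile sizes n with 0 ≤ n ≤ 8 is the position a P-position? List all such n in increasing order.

0, 1, 2, 8

Grundy values for subtraction set {3, 5}:
k:     0  1  2  3  4  5  6  7  8
g(k):  0  0  0  1  1  1  2  2  0
The P-positions (g = 0) in 0..8 are 0, 1, 2, 8.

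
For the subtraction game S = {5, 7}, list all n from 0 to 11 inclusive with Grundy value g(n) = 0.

0, 1, 2, 3, 4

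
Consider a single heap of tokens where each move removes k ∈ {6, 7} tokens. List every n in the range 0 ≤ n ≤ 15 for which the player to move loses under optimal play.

0, 1, 2, 3, 4, 5, 13, 14, 15

Build the Grundy sequence with g(k) = mex{g(k−s) : s ∈ {6, 7}, s ≤ k}:
k:     0  1  2  3  4  5  6  7  8  9 10 11 12 13 14 15
g(k):  0  0  0  0  0  0  1  1  1  1  1  1  2  0  0  0
The P-positions (g = 0) in 0..15 are 0, 1, 2, 3, 4, 5, 13, 14, 15.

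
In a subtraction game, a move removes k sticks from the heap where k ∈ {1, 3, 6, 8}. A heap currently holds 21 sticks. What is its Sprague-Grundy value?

Build the Grundy sequence with g(k) = mex{g(k−s) : s ∈ {1, 3, 6, 8}, s ≤ k}:
k:     0  1  2  3  4  5  6  7  8  9 10 11 12 13 14 15 16 17 18 19 20 21
g(k):  0  1  0  1  0  1  2  3  2  0  1  0  1  0  1  2  3  2  0  1  0  1
So g(21) = 1.

1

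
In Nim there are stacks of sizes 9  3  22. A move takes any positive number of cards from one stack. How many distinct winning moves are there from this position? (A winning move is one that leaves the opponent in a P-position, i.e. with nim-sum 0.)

Nim-sum: 9 XOR 3 XOR 22 = 28.
The overall nim-sum is X = 28. A stack of size p has a winning move iff p XOR X < p (reduce it to p XOR X).
  9: 9 XOR 28 = 21 ≥ 9 — no move.
  3: 3 XOR 28 = 31 ≥ 3 — no move.
  22: 22 XOR 28 = 10 < 22 — winning move (to 10).
That gives 1 winning move.

1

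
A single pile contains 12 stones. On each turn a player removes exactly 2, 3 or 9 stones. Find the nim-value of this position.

0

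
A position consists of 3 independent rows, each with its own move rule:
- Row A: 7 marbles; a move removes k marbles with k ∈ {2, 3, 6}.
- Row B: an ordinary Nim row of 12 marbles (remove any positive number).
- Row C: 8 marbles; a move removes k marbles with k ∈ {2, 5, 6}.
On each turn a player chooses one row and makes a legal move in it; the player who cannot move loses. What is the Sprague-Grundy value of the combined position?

13

For row A, compute g(0), g(1), … with moves {2, 3, 6}:
k:     0  1  2  3  4  5  6  7
g(k):  0  0  1  1  2  0  3  1
So g(7) = 1.
Row B is a plain Nim row of size 12, so its Grundy value is 12.
Grundy values for row C (subtraction set {2, 5, 6}):
k:     0  1  2  3  4  5  6  7  8
g(k):  0  0  1  1  0  2  1  3  0
So g(8) = 0.
By the Sprague-Grundy theorem, the Grundy value of a sum of independent games is the XOR of the component values.
Combined value = 1 ⊕ 12 ⊕ 0 = 13.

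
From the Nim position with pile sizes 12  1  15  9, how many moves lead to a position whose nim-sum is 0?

3

Nim-sum: 12 ^ 1 ^ 15 ^ 9 = 11.
The overall nim-sum is X = 11. A pile of size p has a winning move iff p XOR X < p (reduce it to p XOR X).
  12: 12 XOR 11 = 7 < 12 — winning move (to 7).
  1: 1 XOR 11 = 10 ≥ 1 — no move.
  15: 15 XOR 11 = 4 < 15 — winning move (to 4).
  9: 9 XOR 11 = 2 < 9 — winning move (to 2).
That gives 3 winning moves.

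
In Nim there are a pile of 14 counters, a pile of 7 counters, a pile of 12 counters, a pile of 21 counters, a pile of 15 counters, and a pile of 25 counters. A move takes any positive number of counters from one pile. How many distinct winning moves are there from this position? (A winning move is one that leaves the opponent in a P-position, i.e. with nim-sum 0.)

5

Bitwise XOR of the heap sizes:
  01110  (14)
  00111  (7)
  01100  (12)
  10101  (21)
  01111  (15)
  11001  (25)
  -----
  00110  (6)
The overall nim-sum is X = 6. A pile of size p has a winning move iff p XOR X < p (reduce it to p XOR X).
  14: 14 XOR 6 = 8 < 14 — winning move (to 8).
  7: 7 XOR 6 = 1 < 7 — winning move (to 1).
  12: 12 XOR 6 = 10 < 12 — winning move (to 10).
  21: 21 XOR 6 = 19 < 21 — winning move (to 19).
  15: 15 XOR 6 = 9 < 15 — winning move (to 9).
  25: 25 XOR 6 = 31 ≥ 25 — no move.
That gives 5 winning moves.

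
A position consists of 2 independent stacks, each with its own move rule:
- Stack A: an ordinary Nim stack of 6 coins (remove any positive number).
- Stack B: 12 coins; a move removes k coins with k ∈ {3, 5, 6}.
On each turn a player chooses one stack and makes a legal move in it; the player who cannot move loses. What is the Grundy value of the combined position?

Stack A is a plain Nim stack of size 6, so its Grundy value is 6.
Build the Grundy sequence for stack B with g(k) = mex{g(k−s) : s ∈ {3, 5, 6}, s ≤ k}:
k:     0  1  2  3  4  5  6  7  8  9 10 11 12
g(k):  0  0  0  1  1  1  2  2  2  0  0  0  1
So g(12) = 1.
The value of a disjunctive sum is the nim-sum of the parts.
Combined value = 6 ⊕ 1 = 7.

7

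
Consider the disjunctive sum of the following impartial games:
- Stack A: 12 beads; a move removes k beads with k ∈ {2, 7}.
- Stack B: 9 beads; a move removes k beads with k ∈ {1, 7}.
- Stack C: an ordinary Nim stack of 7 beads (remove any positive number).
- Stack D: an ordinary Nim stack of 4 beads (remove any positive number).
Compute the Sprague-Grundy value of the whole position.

For stack A, compute g(0), g(1), … with moves {2, 7}:
g(0) = mex{} = 0
g(1) = mex{} = 0
g(2) = mex{0} = 1
g(3) = mex{0} = 1
g(4) = mex{1} = 0
g(5) = mex{1} = 0
g(6) = mex{0} = 1
g(7) = mex{0} = 1
g(8) = mex{0,1} = 2
g(9) = mex{1} = 0
g(10) = mex{1,2} = 0
g(11) = mex{0} = 1
g(12) = mex{0} = 1
So g(12) = 1.
Build the Grundy sequence for stack B with g(k) = mex{g(k−s) : s ∈ {1, 7}, s ≤ k}:
g(0) = mex{} = 0
g(1) = mex{0} = 1
g(2) = mex{1} = 0
g(3) = mex{0} = 1
g(4) = mex{1} = 0
g(5) = mex{0} = 1
g(6) = mex{1} = 0
g(7) = mex{0} = 1
g(8) = mex{1} = 0
g(9) = mex{0} = 1
So g(9) = 1.
Stack C is a plain Nim stack of size 7, so its Grundy value is 7.
Stack D is a plain Nim stack of size 4, so its Grundy value is 4.
By the Sprague-Grundy theorem, the Grundy value of a sum of independent games is the XOR of the component values.
Combined value = 1 ⊕ 1 ⊕ 7 ⊕ 4 = 3.

3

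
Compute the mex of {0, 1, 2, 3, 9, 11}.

4

The values 0, 1, 2, 3 are all present; 4 is the first non-negative integer missing from the set.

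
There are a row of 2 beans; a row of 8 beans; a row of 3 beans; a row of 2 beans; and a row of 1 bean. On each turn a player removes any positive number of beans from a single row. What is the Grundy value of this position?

10

Nim-sum: 2 ⊕ 8 ⊕ 3 ⊕ 2 ⊕ 1 = 10.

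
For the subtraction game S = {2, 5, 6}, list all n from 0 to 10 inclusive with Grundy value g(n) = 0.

Grundy values for subtraction set {2, 5, 6}:
k:     0  1  2  3  4  5  6  7  8  9 10
g(k):  0  0  1  1  0  2  1  3  0  2  1
The P-positions (g = 0) in 0..10 are 0, 1, 4, 8.

0, 1, 4, 8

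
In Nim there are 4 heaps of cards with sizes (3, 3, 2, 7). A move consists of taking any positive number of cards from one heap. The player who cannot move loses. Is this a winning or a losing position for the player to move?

Compute the nim-sum pairwise:
3 XOR 3 = 0
0 XOR 2 = 2
2 XOR 7 = 5
The nim-sum is 5 ≠ 0, so this is an N-position: the player to move can win.

Winning position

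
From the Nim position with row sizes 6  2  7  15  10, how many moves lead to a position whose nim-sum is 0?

Compute the nim-sum pairwise:
6 ⊕ 2 = 4
4 ⊕ 7 = 3
3 ⊕ 15 = 12
12 ⊕ 10 = 6
The overall nim-sum is X = 6. A row of size p has a winning move iff p XOR X < p (reduce it to p XOR X).
  6: 6 XOR 6 = 0 < 6 — winning move (to 0).
  2: 2 XOR 6 = 4 ≥ 2 — no move.
  7: 7 XOR 6 = 1 < 7 — winning move (to 1).
  15: 15 XOR 6 = 9 < 15 — winning move (to 9).
  10: 10 XOR 6 = 12 ≥ 10 — no move.
That gives 3 winning moves.

3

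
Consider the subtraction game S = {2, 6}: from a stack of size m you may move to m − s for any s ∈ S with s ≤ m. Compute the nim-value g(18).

1

Build the Grundy sequence with g(k) = mex{g(k−s) : s ∈ {2, 6}, s ≤ k}:
k:     0  1  2  3  4  5  6  7  8  9 10 11 12 13 14 15 16 17 18
g(k):  0  0  1  1  0  0  1  1  0  0  1  1  0  0  1  1  0  0  1
So g(18) = 1.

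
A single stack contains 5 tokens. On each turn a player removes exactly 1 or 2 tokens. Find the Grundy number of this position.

2

Compute g(0), g(1), … for moves {1, 2}:
k:     0  1  2  3  4  5
g(k):  0  1  2  0  1  2
So g(5) = 2.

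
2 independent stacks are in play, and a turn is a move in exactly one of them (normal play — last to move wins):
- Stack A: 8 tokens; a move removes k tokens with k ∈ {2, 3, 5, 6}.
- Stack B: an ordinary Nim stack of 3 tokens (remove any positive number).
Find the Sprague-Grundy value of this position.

3

Grundy values for stack A (subtraction set {2, 3, 5, 6}):
g(0) = mex{} = 0
g(1) = mex{} = 0
g(2) = mex{0} = 1
g(3) = mex{0} = 1
g(4) = mex{0,1} = 2
g(5) = mex{0,1} = 2
g(6) = mex{0,1,2} = 3
g(7) = mex{0,1,2} = 3
g(8) = mex{1,2,3} = 0
So g(8) = 0.
Stack B is a plain Nim stack of size 3, so its Grundy value is 3.
The value of a disjunctive sum is the nim-sum of the parts.
Combined value = 0 ⊕ 3 = 3.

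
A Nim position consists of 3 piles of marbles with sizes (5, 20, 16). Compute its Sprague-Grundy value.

1

Compute the nim-sum pairwise:
5 XOR 20 = 17
17 XOR 16 = 1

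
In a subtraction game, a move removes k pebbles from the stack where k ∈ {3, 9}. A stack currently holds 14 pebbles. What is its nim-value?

0

Grundy values for subtraction set {3, 9}:
k:     0  1  2  3  4  5  6  7  8  9 10 11 12 13 14
g(k):  0  0  0  1  1  1  0  0  0  1  1  1  0  0  0
So g(14) = 0.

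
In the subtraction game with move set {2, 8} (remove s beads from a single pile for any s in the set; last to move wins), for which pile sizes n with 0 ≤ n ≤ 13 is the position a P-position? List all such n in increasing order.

0, 1, 4, 5, 10, 11

Compute g(0), g(1), … for moves {2, 8}:
k:     0  1  2  3  4  5  6  7  8  9 10 11 12 13
g(k):  0  0  1  1  0  0  1  1  2  2  0  0  1  1
The P-positions (g = 0) in 0..13 are 0, 1, 4, 5, 10, 11.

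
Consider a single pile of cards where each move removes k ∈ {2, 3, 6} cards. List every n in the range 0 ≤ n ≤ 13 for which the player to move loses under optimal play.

0, 1, 5, 9, 10

Compute g(0), g(1), … for moves {2, 3, 6}:
k:     0  1  2  3  4  5  6  7  8  9 10 11 12 13
g(k):  0  0  1  1  2  0  3  1  2  0  0  1  1  2
The P-positions (g = 0) in 0..13 are 0, 1, 5, 9, 10.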